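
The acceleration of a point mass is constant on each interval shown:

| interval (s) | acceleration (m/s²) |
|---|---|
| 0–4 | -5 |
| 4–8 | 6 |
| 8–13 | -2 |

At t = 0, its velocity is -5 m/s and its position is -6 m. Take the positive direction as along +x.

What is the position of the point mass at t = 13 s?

On each constant-a segment, Δv = aΔt and Δx = v₀Δt + ½aΔt²; chain segment to segment.
0–4 s: v starts -5 m/s; Δx = -5·4 + ½·-5·4² = -60 m; v ends -25 m/s.
4–8 s: v starts -25 m/s; Δx = -25·4 + ½·6·4² = -52 m; v ends -1 m/s.
8–13 s: v starts -1 m/s; Δx = -1·5 + ½·-2·5² = -30 m; v ends -11 m/s.
x(13) = -6 + Σ Δx = -148 m.

-148 m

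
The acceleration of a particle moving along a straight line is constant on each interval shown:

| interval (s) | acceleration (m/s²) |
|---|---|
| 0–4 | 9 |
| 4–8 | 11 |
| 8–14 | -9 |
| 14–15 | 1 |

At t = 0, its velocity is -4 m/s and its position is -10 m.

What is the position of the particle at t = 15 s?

On each constant-a segment, Δv = aΔt and Δx = v₀Δt + ½aΔt²; chain segment to segment.
0–4 s: v starts -4 m/s; Δx = -4·4 + ½·9·4² = 56 m; v ends 32 m/s.
4–8 s: v starts 32 m/s; Δx = 32·4 + ½·11·4² = 216 m; v ends 76 m/s.
8–14 s: v starts 76 m/s; Δx = 76·6 + ½·-9·6² = 294 m; v ends 22 m/s.
14–15 s: v starts 22 m/s; Δx = 22·1 + ½·1·1² = 22.5 m; v ends 23 m/s.
x(15) = -10 + Σ Δx = 578.5 m.

578.5 m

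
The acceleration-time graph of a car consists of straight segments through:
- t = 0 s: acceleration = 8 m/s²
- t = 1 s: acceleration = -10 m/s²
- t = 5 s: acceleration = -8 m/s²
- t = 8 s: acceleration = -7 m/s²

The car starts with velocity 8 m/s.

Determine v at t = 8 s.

-51.5 m/s

Δv equals the area under the a-t graph; then v = v₀ + Δv.
0–1 s: ½(8 + -10)(1) = -1 m/s
1–5 s: ½(-10 + -8)(4) = -36 m/s
5–8 s: ½(-8 + -7)(3) = -22.5 m/s
Δv = -59.5 m/s, so v(8) = 8 + (-59.5) = -51.5 m/s.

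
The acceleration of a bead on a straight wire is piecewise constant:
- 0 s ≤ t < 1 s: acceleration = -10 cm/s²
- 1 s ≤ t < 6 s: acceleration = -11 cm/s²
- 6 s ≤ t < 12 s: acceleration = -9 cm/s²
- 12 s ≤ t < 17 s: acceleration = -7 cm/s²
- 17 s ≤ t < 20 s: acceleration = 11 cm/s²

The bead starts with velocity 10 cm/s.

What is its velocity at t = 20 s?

Δv equals the area under the a-t graph; then v = v₀ + Δv.
0–1 s: -10 × 1 = -10 cm/s
1–6 s: -11 × 5 = -55 cm/s
6–12 s: -9 × 6 = -54 cm/s
12–17 s: -7 × 5 = -35 cm/s
17–20 s: 11 × 3 = 33 cm/s
Δv = -121 cm/s, so v(20) = 10 + (-121) = -111 cm/s.

-111 cm/s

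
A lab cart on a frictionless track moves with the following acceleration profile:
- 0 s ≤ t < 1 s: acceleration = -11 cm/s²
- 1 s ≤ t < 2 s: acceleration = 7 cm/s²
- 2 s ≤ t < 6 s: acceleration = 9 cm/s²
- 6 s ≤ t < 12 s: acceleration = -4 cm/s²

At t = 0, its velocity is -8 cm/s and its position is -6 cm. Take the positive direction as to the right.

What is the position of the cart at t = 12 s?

On each constant-a segment, Δv = aΔt and Δx = v₀Δt + ½aΔt²; chain segment to segment.
0–1 s: v starts -8 cm/s; Δx = -8·1 + ½·-11·1² = -13.5 cm; v ends -19 cm/s.
1–2 s: v starts -19 cm/s; Δx = -19·1 + ½·7·1² = -15.5 cm; v ends -12 cm/s.
2–6 s: v starts -12 cm/s; Δx = -12·4 + ½·9·4² = 24 cm; v ends 24 cm/s.
6–12 s: v starts 24 cm/s; Δx = 24·6 + ½·-4·6² = 72 cm; v ends 0 cm/s.
x(12) = -6 + Σ Δx = 61 cm.

61 cm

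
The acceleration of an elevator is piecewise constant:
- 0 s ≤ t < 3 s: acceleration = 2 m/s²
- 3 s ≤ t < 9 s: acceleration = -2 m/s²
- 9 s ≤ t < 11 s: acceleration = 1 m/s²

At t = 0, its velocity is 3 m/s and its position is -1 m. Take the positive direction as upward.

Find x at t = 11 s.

31 m

On each constant-a segment, Δv = aΔt and Δx = v₀Δt + ½aΔt²; chain segment to segment.
0–3 s: v starts 3 m/s; Δx = 3·3 + ½·2·3² = 18 m; v ends 9 m/s.
3–9 s: v starts 9 m/s; Δx = 9·6 + ½·-2·6² = 18 m; v ends -3 m/s.
9–11 s: v starts -3 m/s; Δx = -3·2 + ½·1·2² = -4 m; v ends -1 m/s.
x(11) = -1 + Σ Δx = 31 m.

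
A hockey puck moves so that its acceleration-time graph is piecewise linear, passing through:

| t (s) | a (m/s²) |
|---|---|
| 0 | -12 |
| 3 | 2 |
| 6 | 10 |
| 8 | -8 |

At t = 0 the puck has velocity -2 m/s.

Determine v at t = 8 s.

Δv equals the area under the a-t graph; then v = v₀ + Δv.
0–3 s: ½(-12 + 2)(3) = -15 m/s
3–6 s: ½(2 + 10)(3) = 18 m/s
6–8 s: ½(10 + -8)(2) = 2 m/s
Δv = 5 m/s, so v(8) = -2 + (5) = 3 m/s.

3 m/s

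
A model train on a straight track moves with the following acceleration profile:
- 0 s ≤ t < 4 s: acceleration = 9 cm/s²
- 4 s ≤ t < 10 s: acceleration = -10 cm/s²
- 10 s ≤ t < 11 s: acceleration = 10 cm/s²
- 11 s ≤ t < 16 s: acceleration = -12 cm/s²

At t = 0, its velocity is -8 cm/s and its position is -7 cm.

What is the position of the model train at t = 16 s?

-266 cm

On each constant-a segment, Δv = aΔt and Δx = v₀Δt + ½aΔt²; chain segment to segment.
0–4 s: v starts -8 cm/s; Δx = -8·4 + ½·9·4² = 40 cm; v ends 28 cm/s.
4–10 s: v starts 28 cm/s; Δx = 28·6 + ½·-10·6² = -12 cm; v ends -32 cm/s.
10–11 s: v starts -32 cm/s; Δx = -32·1 + ½·10·1² = -27 cm; v ends -22 cm/s.
11–16 s: v starts -22 cm/s; Δx = -22·5 + ½·-12·5² = -260 cm; v ends -82 cm/s.
x(16) = -7 + Σ Δx = -266 cm.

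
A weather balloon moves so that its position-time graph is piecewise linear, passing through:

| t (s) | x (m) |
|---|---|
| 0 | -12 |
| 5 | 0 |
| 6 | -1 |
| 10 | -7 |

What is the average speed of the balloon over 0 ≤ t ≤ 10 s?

1.9 m/s

Average speed = (total path length)/(elapsed time); on a piecewise-linear x-t graph the path length is Σ|Δx|.
0–5 s: |Δx| = |0 − -12| = 12 m
5–6 s: |Δx| = |-1 − 0| = 1 m
6–10 s: |Δx| = |-7 − -1| = 6 m
Total path = 19 m; average speed = 19/10 = 1.9 m/s.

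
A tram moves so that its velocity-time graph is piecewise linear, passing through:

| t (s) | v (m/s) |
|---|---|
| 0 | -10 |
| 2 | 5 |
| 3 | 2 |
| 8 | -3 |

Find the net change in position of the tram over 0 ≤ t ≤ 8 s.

Displacement is the signed area under the v-t curve.
0–2 s: ½(-10 + 5)(2) = -5 m
2–3 s: ½(5 + 2)(1) = 3.5 m
3–8 s: ½(2 + -3)(5) = -2.5 m
Net displacement = -4 m

-4 m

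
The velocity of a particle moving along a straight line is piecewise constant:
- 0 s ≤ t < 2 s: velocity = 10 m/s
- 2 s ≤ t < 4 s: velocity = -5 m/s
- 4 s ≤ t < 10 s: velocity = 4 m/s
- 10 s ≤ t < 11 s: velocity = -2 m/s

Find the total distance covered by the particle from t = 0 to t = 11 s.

56 m

Total distance travelled is ∫|v| dt — sum the magnitudes of each area piece.
0–2 s: |10| × 2 = 20 m
2–4 s: |-5| × 2 = 10 m
4–10 s: |4| × 6 = 24 m
10–11 s: |-2| × 1 = 2 m
Total distance = 56 m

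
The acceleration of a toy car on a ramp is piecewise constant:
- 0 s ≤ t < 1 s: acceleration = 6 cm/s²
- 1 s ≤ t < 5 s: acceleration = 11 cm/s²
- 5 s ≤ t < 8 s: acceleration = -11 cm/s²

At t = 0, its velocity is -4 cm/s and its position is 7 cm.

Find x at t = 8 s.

190.5 cm

On each constant-a segment, Δv = aΔt and Δx = v₀Δt + ½aΔt²; chain segment to segment.
0–1 s: v starts -4 cm/s; Δx = -4·1 + ½·6·1² = -1 cm; v ends 2 cm/s.
1–5 s: v starts 2 cm/s; Δx = 2·4 + ½·11·4² = 96 cm; v ends 46 cm/s.
5–8 s: v starts 46 cm/s; Δx = 46·3 + ½·-11·3² = 88.5 cm; v ends 13 cm/s.
x(8) = 7 + Σ Δx = 190.5 cm.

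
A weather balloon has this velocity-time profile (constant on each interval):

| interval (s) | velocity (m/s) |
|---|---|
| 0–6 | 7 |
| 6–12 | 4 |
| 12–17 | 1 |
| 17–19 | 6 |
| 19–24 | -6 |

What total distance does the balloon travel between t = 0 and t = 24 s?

Distance (not displacement) is the total path length: add the absolute areas under v-t.
0–6 s: |7| × 6 = 42 m
6–12 s: |4| × 6 = 24 m
12–17 s: |1| × 5 = 5 m
17–19 s: |6| × 2 = 12 m
19–24 s: |-6| × 5 = 30 m
Total distance = 113 m

113 m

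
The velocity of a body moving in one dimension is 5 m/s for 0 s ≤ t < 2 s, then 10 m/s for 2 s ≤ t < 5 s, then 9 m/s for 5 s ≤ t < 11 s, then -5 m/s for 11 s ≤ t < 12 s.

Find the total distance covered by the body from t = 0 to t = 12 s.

Distance (not displacement) is the total path length: add the absolute areas under v-t.
0–2 s: |5| × 2 = 10 m
2–5 s: |10| × 3 = 30 m
5–11 s: |9| × 6 = 54 m
11–12 s: |-5| × 1 = 5 m
Total distance = 99 m

99 m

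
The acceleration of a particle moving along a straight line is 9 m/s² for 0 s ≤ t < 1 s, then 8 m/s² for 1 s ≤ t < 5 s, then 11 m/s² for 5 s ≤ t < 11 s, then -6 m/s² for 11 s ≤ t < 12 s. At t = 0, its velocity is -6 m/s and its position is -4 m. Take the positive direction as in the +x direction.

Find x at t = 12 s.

On each constant-a segment, Δv = aΔt and Δx = v₀Δt + ½aΔt²; chain segment to segment.
0–1 s: v starts -6 m/s; Δx = -6·1 + ½·9·1² = -1.5 m; v ends 3 m/s.
1–5 s: v starts 3 m/s; Δx = 3·4 + ½·8·4² = 76 m; v ends 35 m/s.
5–11 s: v starts 35 m/s; Δx = 35·6 + ½·11·6² = 408 m; v ends 101 m/s.
11–12 s: v starts 101 m/s; Δx = 101·1 + ½·-6·1² = 98 m; v ends 95 m/s.
x(12) = -4 + Σ Δx = 576.5 m.

576.5 m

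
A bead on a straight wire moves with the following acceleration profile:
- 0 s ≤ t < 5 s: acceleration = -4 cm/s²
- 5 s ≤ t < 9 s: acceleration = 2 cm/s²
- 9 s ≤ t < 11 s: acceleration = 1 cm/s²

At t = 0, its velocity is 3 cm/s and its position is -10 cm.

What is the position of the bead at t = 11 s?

On each constant-a segment, Δv = aΔt and Δx = v₀Δt + ½aΔt²; chain segment to segment.
0–5 s: v starts 3 cm/s; Δx = 3·5 + ½·-4·5² = -35 cm; v ends -17 cm/s.
5–9 s: v starts -17 cm/s; Δx = -17·4 + ½·2·4² = -52 cm; v ends -9 cm/s.
9–11 s: v starts -9 cm/s; Δx = -9·2 + ½·1·2² = -16 cm; v ends -7 cm/s.
x(11) = -10 + Σ Δx = -113 cm.

-113 cm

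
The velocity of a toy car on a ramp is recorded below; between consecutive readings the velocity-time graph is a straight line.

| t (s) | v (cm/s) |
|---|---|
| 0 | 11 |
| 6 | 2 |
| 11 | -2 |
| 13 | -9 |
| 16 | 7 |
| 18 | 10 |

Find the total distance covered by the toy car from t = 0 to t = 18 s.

84.1875 cm

Distance (not displacement) is the total path length: add the absolute areas under v-t.
0–6 s: |½(11 + 2)(6)| = 39 cm
6–11 s: v = 0 at t = 8.5 s; triangle areas 2.5 + 2.5 = 5 cm
11–13 s: |½(-2 + -9)(2)| = 11 cm
13–16 s: v = 0 at t = 14.6875 s; triangle areas 7.59375 + 4.59375 = 12.1875 cm
16–18 s: |½(7 + 10)(2)| = 17 cm
Total distance = 84.1875 cm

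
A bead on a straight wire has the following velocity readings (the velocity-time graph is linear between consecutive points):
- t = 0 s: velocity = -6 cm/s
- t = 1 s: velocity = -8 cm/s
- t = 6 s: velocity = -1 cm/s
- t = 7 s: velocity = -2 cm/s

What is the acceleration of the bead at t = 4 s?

1.4 cm/s²

Acceleration is the slope of the v-t graph on 1–6 s: (-1 − -8)/(6 − 1) = 1.4 cm/s².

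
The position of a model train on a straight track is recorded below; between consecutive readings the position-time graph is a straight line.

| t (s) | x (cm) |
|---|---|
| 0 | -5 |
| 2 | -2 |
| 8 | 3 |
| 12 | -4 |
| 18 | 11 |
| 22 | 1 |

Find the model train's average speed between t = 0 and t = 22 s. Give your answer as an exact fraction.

20/11 cm/s

Average speed = (total path length)/(elapsed time); on a piecewise-linear x-t graph the path length is Σ|Δx|.
0–2 s: |Δx| = |-2 − -5| = 3 cm
2–8 s: |Δx| = |3 − -2| = 5 cm
8–12 s: |Δx| = |-4 − 3| = 7 cm
12–18 s: |Δx| = |11 − -4| = 15 cm
18–22 s: |Δx| = |1 − 11| = 10 cm
Total path = 40 cm; average speed = 40/22 = 20/11 cm/s.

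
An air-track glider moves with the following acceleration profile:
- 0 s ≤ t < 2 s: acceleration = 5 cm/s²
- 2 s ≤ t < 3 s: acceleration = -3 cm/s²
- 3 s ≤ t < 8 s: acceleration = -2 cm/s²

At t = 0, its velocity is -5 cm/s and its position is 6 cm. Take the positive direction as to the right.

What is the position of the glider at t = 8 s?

On each constant-a segment, Δv = aΔt and Δx = v₀Δt + ½aΔt²; chain segment to segment.
0–2 s: v starts -5 cm/s; Δx = -5·2 + ½·5·2² = 0 cm; v ends 5 cm/s.
2–3 s: v starts 5 cm/s; Δx = 5·1 + ½·-3·1² = 3.5 cm; v ends 2 cm/s.
3–8 s: v starts 2 cm/s; Δx = 2·5 + ½·-2·5² = -15 cm; v ends -8 cm/s.
x(8) = 6 + Σ Δx = -5.5 cm.

-5.5 cm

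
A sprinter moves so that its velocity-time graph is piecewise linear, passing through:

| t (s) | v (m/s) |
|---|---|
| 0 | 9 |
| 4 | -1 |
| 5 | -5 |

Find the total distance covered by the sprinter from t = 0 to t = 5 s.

Distance (not displacement) is the total path length: add the absolute areas under v-t.
0–4 s: v = 0 at t = 3.6 s; triangle areas 16.2 + 0.2 = 16.4 m
4–5 s: |½(-1 + -5)(1)| = 3 m
Total distance = 19.4 m

19.4 m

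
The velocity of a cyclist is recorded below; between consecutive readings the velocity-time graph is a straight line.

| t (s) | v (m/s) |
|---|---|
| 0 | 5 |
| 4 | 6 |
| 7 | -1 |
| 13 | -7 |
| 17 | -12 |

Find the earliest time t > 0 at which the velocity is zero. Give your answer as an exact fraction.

t = 46/7 s

v changes sign on 4–7 s (from 6 to -1); the graph is linear there, so v = 0 at t = 4 + (-6)·(7 − 4)/(-1 − 6) = 46/7 s.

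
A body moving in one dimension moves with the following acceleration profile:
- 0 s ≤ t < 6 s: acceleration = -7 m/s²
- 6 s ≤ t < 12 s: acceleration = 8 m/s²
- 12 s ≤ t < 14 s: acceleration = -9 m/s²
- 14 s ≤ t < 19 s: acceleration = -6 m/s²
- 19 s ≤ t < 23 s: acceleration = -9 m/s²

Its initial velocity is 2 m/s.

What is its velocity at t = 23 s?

-76 m/s

Δv equals the area under the a-t graph; then v = v₀ + Δv.
0–6 s: -7 × 6 = -42 m/s
6–12 s: 8 × 6 = 48 m/s
12–14 s: -9 × 2 = -18 m/s
14–19 s: -6 × 5 = -30 m/s
19–23 s: -9 × 4 = -36 m/s
Δv = -78 m/s, so v(23) = 2 + (-78) = -76 m/s.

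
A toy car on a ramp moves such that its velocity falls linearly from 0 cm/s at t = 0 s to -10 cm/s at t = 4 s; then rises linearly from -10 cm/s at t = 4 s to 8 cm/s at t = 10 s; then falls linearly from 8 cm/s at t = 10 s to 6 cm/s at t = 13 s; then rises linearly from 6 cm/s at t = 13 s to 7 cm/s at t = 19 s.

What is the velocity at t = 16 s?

On 13–19 s the graph is linear from 6 to 7 cm/s: v(16) = 6 + (7 − 6)·(16 − 13)/(19 − 13) = 6.5 cm/s.

6.5 cm/s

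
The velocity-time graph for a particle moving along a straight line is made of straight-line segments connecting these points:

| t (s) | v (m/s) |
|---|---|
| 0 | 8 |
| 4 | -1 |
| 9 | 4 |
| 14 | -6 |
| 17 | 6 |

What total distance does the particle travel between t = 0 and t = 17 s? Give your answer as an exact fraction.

Total distance travelled is ∫|v| dt — sum the magnitudes of each area piece.
0–4 s: v = 0 at t = 32/9 s; triangle areas 128/9 + 2/9 = 130/9 m
4–9 s: v = 0 at t = 5 s; triangle areas 0.5 + 8 = 8.5 m
9–14 s: v = 0 at t = 11 s; triangle areas 4 + 9 = 13 m
14–17 s: v = 0 at t = 15.5 s; triangle areas 4.5 + 4.5 = 9 m
Total distance = 809/18 m

809/18 m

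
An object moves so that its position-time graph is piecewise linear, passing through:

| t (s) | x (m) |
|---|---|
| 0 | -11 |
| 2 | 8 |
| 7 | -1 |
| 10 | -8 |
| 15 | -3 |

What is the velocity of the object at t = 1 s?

Velocity is the slope of the x-t graph on 0–2 s: (8 − -11)/(2 − 0) = 9.5 m/s.

9.5 m/s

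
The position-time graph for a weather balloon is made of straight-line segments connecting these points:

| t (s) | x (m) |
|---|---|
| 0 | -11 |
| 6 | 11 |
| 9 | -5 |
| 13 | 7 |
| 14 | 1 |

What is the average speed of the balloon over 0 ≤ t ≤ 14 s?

4 m/s

Average speed = (total path length)/(elapsed time); on a piecewise-linear x-t graph the path length is Σ|Δx|.
0–6 s: |Δx| = |11 − -11| = 22 m
6–9 s: |Δx| = |-5 − 11| = 16 m
9–13 s: |Δx| = |7 − -5| = 12 m
13–14 s: |Δx| = |1 − 7| = 6 m
Total path = 56 m; average speed = 56/14 = 4 m/s.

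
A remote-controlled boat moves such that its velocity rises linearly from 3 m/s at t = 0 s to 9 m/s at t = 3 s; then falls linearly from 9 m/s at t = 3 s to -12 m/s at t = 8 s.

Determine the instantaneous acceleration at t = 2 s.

Acceleration is the slope of the v-t graph on 0–3 s: (9 − 3)/(3 − 0) = 2 m/s².

2 m/s²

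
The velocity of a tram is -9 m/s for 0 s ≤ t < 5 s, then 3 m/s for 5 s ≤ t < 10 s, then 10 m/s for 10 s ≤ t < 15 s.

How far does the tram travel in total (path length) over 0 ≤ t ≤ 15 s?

Distance (not displacement) is the total path length: add the absolute areas under v-t.
0–5 s: |-9| × 5 = 45 m
5–10 s: |3| × 5 = 15 m
10–15 s: |10| × 5 = 50 m
Total distance = 110 m

110 m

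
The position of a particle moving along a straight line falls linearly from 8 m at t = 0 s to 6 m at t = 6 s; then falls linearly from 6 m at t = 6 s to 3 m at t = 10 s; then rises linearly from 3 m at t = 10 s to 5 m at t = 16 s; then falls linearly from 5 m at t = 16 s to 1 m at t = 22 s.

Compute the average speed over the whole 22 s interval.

0.5 m/s

Average speed = (total path length)/(elapsed time); on a piecewise-linear x-t graph the path length is Σ|Δx|.
0–6 s: |Δx| = |6 − 8| = 2 m
6–10 s: |Δx| = |3 − 6| = 3 m
10–16 s: |Δx| = |5 − 3| = 2 m
16–22 s: |Δx| = |1 − 5| = 4 m
Total path = 11 m; average speed = 11/22 = 0.5 m/s.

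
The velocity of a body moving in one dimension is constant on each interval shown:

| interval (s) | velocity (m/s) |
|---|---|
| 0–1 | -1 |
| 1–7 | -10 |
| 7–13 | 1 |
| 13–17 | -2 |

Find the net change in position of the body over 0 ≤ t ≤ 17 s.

Displacement is the signed area under the v-t curve.
0–1 s: -1 × 1 = -1 m
1–7 s: -10 × 6 = -60 m
7–13 s: 1 × 6 = 6 m
13–17 s: -2 × 4 = -8 m
Net displacement = -63 m

-63 m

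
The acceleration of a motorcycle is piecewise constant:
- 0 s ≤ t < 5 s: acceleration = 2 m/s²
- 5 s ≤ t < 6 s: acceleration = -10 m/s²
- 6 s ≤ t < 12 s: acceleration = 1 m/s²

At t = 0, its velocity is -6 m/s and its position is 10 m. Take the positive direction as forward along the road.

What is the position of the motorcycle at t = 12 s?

-14 m

On each constant-a segment, Δv = aΔt and Δx = v₀Δt + ½aΔt²; chain segment to segment.
0–5 s: v starts -6 m/s; Δx = -6·5 + ½·2·5² = -5 m; v ends 4 m/s.
5–6 s: v starts 4 m/s; Δx = 4·1 + ½·-10·1² = -1 m; v ends -6 m/s.
6–12 s: v starts -6 m/s; Δx = -6·6 + ½·1·6² = -18 m; v ends 0 m/s.
x(12) = 10 + Σ Δx = -14 m.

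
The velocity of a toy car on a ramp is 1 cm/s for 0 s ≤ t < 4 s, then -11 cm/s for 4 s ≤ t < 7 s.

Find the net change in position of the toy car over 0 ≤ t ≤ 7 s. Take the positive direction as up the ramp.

Net displacement equals the area under the velocity-time graph (areas below the axis count negative).
0–4 s: 1 × 4 = 4 cm
4–7 s: -11 × 3 = -33 cm
Net displacement = -29 cm

-29 cm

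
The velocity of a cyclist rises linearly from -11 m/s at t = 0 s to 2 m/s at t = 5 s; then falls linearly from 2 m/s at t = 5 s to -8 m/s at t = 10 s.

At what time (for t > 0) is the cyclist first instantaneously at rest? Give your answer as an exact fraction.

t = 55/13 s

v changes sign on 0–5 s (from -11 to 2); the graph is linear there, so v = 0 at t = 0 + (11)·(5 − 0)/(2 − -11) = 55/13 s.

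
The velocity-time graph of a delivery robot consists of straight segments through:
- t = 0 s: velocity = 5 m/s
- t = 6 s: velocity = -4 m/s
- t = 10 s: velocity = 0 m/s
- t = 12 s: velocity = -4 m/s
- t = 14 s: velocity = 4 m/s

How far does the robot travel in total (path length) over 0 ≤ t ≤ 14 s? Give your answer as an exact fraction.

89/3 m

Total distance travelled is ∫|v| dt — sum the magnitudes of each area piece.
0–6 s: v = 0 at t = 10/3 s; triangle areas 25/3 + 16/3 = 41/3 m
6–10 s: |½(-4 + 0)(4)| = 8 m
10–12 s: |½(0 + -4)(2)| = 4 m
12–14 s: v = 0 at t = 13 s; triangle areas 2 + 2 = 4 m
Total distance = 89/3 m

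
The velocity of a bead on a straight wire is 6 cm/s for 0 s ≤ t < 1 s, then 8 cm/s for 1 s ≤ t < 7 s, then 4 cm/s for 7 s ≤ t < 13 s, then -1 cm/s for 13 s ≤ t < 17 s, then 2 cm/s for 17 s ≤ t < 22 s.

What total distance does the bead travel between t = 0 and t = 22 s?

92 cm

Total distance travelled is ∫|v| dt — sum the magnitudes of each area piece.
0–1 s: |6| × 1 = 6 cm
1–7 s: |8| × 6 = 48 cm
7–13 s: |4| × 6 = 24 cm
13–17 s: |-1| × 4 = 4 cm
17–22 s: |2| × 5 = 10 cm
Total distance = 92 cm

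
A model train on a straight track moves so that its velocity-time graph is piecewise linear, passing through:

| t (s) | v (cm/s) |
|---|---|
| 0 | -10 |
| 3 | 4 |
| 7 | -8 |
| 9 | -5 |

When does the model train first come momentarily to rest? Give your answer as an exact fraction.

t = 15/7 s

v changes sign on 0–3 s (from -10 to 4); the graph is linear there, so v = 0 at t = 0 + (10)·(3 − 0)/(4 − -10) = 15/7 s.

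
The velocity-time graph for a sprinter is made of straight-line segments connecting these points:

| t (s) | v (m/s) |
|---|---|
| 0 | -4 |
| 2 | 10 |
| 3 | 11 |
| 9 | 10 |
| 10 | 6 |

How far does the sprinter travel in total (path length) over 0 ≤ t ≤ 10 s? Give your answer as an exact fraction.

1257/14 m

Distance (not displacement) is the total path length: add the absolute areas under v-t.
0–2 s: v = 0 at t = 4/7 s; triangle areas 8/7 + 50/7 = 58/7 m
2–3 s: |½(10 + 11)(1)| = 10.5 m
3–9 s: |½(11 + 10)(6)| = 63 m
9–10 s: |½(10 + 6)(1)| = 8 m
Total distance = 1257/14 m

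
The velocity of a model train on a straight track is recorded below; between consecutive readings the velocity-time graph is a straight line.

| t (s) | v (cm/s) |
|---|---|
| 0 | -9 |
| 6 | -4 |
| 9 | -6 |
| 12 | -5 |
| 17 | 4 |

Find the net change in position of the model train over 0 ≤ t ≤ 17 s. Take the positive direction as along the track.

-73 cm

Net displacement equals the area under the velocity-time graph (areas below the axis count negative).
0–6 s: ½(-9 + -4)(6) = -39 cm
6–9 s: ½(-4 + -6)(3) = -15 cm
9–12 s: ½(-6 + -5)(3) = -16.5 cm
12–17 s: ½(-5 + 4)(5) = -2.5 cm
Net displacement = -73 cm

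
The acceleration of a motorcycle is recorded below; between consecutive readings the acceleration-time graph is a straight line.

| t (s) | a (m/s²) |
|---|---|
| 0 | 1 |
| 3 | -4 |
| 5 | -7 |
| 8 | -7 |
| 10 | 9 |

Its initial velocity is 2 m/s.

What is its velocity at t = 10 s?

Δv equals the area under the a-t graph; then v = v₀ + Δv.
0–3 s: ½(1 + -4)(3) = -4.5 m/s
3–5 s: ½(-4 + -7)(2) = -11 m/s
5–8 s: -7 × 3 = -21 m/s
8–10 s: ½(-7 + 9)(2) = 2 m/s
Δv = -34.5 m/s, so v(10) = 2 + (-34.5) = -32.5 m/s.

-32.5 m/s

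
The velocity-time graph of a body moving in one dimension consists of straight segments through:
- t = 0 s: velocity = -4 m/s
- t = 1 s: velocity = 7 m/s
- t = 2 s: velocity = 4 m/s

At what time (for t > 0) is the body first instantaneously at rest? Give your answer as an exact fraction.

t = 4/11 s

v changes sign on 0–1 s (from -4 to 7); the graph is linear there, so v = 0 at t = 0 + (4)·(1 − 0)/(7 − -4) = 4/11 s.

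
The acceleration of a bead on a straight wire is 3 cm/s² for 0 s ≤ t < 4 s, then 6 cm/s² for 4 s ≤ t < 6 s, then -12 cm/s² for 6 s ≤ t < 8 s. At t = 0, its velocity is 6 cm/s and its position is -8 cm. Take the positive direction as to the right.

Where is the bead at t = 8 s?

124 cm

On each constant-a segment, Δv = aΔt and Δx = v₀Δt + ½aΔt²; chain segment to segment.
0–4 s: v starts 6 cm/s; Δx = 6·4 + ½·3·4² = 48 cm; v ends 18 cm/s.
4–6 s: v starts 18 cm/s; Δx = 18·2 + ½·6·2² = 48 cm; v ends 30 cm/s.
6–8 s: v starts 30 cm/s; Δx = 30·2 + ½·-12·2² = 36 cm; v ends 6 cm/s.
x(8) = -8 + Σ Δx = 124 cm.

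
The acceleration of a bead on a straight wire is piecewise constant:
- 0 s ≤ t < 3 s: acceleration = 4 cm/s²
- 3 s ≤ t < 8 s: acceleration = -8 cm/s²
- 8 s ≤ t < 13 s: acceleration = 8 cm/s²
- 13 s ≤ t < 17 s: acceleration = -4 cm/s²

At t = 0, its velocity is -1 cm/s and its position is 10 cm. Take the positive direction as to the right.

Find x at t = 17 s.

-53 cm

On each constant-a segment, Δv = aΔt and Δx = v₀Δt + ½aΔt²; chain segment to segment.
0–3 s: v starts -1 cm/s; Δx = -1·3 + ½·4·3² = 15 cm; v ends 11 cm/s.
3–8 s: v starts 11 cm/s; Δx = 11·5 + ½·-8·5² = -45 cm; v ends -29 cm/s.
8–13 s: v starts -29 cm/s; Δx = -29·5 + ½·8·5² = -45 cm; v ends 11 cm/s.
13–17 s: v starts 11 cm/s; Δx = 11·4 + ½·-4·4² = 12 cm; v ends -5 cm/s.
x(17) = 10 + Σ Δx = -53 cm.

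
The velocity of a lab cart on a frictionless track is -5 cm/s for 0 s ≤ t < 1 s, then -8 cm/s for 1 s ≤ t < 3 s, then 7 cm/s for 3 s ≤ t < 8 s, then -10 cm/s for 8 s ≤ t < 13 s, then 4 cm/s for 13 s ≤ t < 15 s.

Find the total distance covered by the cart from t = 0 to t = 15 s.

114 cm

Distance (not displacement) is the total path length: add the absolute areas under v-t.
0–1 s: |-5| × 1 = 5 cm
1–3 s: |-8| × 2 = 16 cm
3–8 s: |7| × 5 = 35 cm
8–13 s: |-10| × 5 = 50 cm
13–15 s: |4| × 2 = 8 cm
Total distance = 114 cm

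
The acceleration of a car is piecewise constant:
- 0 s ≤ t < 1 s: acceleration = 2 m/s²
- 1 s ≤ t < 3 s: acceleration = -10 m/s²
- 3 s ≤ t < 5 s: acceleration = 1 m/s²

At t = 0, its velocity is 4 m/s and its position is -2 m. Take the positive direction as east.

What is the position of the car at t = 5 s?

-31 m

On each constant-a segment, Δv = aΔt and Δx = v₀Δt + ½aΔt²; chain segment to segment.
0–1 s: v starts 4 m/s; Δx = 4·1 + ½·2·1² = 5 m; v ends 6 m/s.
1–3 s: v starts 6 m/s; Δx = 6·2 + ½·-10·2² = -8 m; v ends -14 m/s.
3–5 s: v starts -14 m/s; Δx = -14·2 + ½·1·2² = -26 m; v ends -12 m/s.
x(5) = -2 + Σ Δx = -31 m.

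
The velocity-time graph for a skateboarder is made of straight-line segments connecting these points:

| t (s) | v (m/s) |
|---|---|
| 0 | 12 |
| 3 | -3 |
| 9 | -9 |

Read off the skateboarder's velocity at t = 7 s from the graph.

-7 m/s

On 3–9 s the graph is linear from -3 to -9 m/s: v(7) = -3 + (-9 − -3)·(7 − 3)/(9 − 3) = -7 m/s.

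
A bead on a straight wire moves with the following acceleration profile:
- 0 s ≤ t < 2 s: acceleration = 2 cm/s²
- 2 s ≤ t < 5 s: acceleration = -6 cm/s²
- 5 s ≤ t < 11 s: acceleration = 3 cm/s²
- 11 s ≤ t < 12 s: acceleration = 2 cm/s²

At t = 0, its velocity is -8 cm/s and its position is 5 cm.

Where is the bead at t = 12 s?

On each constant-a segment, Δv = aΔt and Δx = v₀Δt + ½aΔt²; chain segment to segment.
0–2 s: v starts -8 cm/s; Δx = -8·2 + ½·2·2² = -12 cm; v ends -4 cm/s.
2–5 s: v starts -4 cm/s; Δx = -4·3 + ½·-6·3² = -39 cm; v ends -22 cm/s.
5–11 s: v starts -22 cm/s; Δx = -22·6 + ½·3·6² = -78 cm; v ends -4 cm/s.
11–12 s: v starts -4 cm/s; Δx = -4·1 + ½·2·1² = -3 cm; v ends -2 cm/s.
x(12) = 5 + Σ Δx = -127 cm.

-127 cm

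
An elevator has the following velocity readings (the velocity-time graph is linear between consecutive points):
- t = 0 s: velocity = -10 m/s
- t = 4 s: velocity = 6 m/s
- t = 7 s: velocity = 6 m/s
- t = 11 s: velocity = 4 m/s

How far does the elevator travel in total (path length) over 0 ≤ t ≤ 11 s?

55 m

Total distance travelled is ∫|v| dt — sum the magnitudes of each area piece.
0–4 s: v = 0 at t = 2.5 s; triangle areas 12.5 + 4.5 = 17 m
4–7 s: |6| × 3 = 18 m
7–11 s: |½(6 + 4)(4)| = 20 m
Total distance = 55 m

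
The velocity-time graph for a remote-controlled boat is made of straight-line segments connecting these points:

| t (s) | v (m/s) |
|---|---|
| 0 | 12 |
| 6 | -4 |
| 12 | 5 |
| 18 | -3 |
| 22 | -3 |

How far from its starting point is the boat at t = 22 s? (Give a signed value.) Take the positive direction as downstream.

21 m

Displacement is the signed area under the v-t curve.
0–6 s: ½(12 + -4)(6) = 24 m
6–12 s: ½(-4 + 5)(6) = 3 m
12–18 s: ½(5 + -3)(6) = 6 m
18–22 s: -3 × 4 = -12 m
Net displacement = 21 m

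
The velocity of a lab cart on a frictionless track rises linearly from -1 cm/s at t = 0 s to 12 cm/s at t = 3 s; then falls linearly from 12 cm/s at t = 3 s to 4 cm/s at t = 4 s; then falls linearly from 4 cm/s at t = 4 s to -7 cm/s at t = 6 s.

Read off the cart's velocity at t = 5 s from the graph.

On 4–6 s the graph is linear from 4 to -7 cm/s: v(5) = 4 + (-7 − 4)·(5 − 4)/(6 − 4) = -1.5 cm/s.

-1.5 cm/s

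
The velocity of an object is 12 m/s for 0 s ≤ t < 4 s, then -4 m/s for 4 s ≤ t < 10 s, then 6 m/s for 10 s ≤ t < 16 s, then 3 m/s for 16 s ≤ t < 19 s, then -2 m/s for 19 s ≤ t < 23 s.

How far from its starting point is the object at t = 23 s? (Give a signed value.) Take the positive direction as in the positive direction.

61 m

Net displacement equals the area under the velocity-time graph (areas below the axis count negative).
0–4 s: 12 × 4 = 48 m
4–10 s: -4 × 6 = -24 m
10–16 s: 6 × 6 = 36 m
16–19 s: 3 × 3 = 9 m
19–23 s: -2 × 4 = -8 m
Net displacement = 61 m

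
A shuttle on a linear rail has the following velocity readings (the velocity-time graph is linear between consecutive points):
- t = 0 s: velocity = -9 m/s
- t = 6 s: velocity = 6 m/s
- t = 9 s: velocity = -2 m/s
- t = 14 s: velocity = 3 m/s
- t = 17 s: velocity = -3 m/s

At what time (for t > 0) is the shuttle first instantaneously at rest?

t = 3.6 s

v changes sign on 0–6 s (from -9 to 6); the graph is linear there, so v = 0 at t = 0 + (9)·(6 − 0)/(6 − -9) = 3.6 s.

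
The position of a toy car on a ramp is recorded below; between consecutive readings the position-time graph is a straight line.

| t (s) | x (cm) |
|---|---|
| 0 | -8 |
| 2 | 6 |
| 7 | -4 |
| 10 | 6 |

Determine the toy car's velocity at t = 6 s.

Velocity is the slope of the x-t graph on 2–7 s: (-4 − 6)/(7 − 2) = -2 cm/s.

-2 cm/s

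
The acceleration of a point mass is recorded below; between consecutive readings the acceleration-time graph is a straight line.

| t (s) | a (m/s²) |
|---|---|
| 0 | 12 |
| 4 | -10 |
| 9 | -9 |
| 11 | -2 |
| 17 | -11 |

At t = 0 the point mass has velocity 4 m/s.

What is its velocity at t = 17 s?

-89.5 m/s

Δv equals the area under the a-t graph; then v = v₀ + Δv.
0–4 s: ½(12 + -10)(4) = 4 m/s
4–9 s: ½(-10 + -9)(5) = -47.5 m/s
9–11 s: ½(-9 + -2)(2) = -11 m/s
11–17 s: ½(-2 + -11)(6) = -39 m/s
Δv = -93.5 m/s, so v(17) = 4 + (-93.5) = -89.5 m/s.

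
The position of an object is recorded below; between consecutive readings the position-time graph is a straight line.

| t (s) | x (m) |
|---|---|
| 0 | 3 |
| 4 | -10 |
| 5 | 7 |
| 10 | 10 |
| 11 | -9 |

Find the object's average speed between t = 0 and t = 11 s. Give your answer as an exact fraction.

52/11 m/s

Average speed = (total path length)/(elapsed time); on a piecewise-linear x-t graph the path length is Σ|Δx|.
0–4 s: |Δx| = |-10 − 3| = 13 m
4–5 s: |Δx| = |7 − -10| = 17 m
5–10 s: |Δx| = |10 − 7| = 3 m
10–11 s: |Δx| = |-9 − 10| = 19 m
Total path = 52 m; average speed = 52/11 = 52/11 m/s.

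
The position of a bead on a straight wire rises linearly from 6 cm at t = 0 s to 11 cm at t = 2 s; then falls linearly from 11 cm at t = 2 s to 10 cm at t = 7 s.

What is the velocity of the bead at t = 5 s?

Velocity is the slope of the x-t graph on 2–7 s: (10 − 11)/(7 − 2) = -0.2 cm/s.

-0.2 cm/s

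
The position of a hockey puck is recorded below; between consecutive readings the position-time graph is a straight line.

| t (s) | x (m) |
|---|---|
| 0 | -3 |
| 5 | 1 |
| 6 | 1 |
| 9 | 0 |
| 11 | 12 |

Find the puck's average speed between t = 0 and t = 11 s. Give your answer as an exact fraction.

Average speed = (total path length)/(elapsed time); on a piecewise-linear x-t graph the path length is Σ|Δx|.
0–5 s: |Δx| = |1 − -3| = 4 m
5–6 s: |Δx| = |1 − 1| = 0 m
6–9 s: |Δx| = |0 − 1| = 1 m
9–11 s: |Δx| = |12 − 0| = 12 m
Total path = 17 m; average speed = 17/11 = 17/11 m/s.

17/11 m/s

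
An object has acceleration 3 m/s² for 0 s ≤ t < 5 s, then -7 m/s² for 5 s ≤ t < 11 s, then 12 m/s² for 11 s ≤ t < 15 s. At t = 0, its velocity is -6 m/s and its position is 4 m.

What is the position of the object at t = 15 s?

-96.5 m

On each constant-a segment, Δv = aΔt and Δx = v₀Δt + ½aΔt²; chain segment to segment.
0–5 s: v starts -6 m/s; Δx = -6·5 + ½·3·5² = 7.5 m; v ends 9 m/s.
5–11 s: v starts 9 m/s; Δx = 9·6 + ½·-7·6² = -72 m; v ends -33 m/s.
11–15 s: v starts -33 m/s; Δx = -33·4 + ½·12·4² = -36 m; v ends 15 m/s.
x(15) = 4 + Σ Δx = -96.5 m.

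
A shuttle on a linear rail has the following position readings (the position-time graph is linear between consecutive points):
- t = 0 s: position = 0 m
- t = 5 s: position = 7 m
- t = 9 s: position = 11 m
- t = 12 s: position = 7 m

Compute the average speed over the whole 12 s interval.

1.25 m/s

Average speed = (total path length)/(elapsed time); on a piecewise-linear x-t graph the path length is Σ|Δx|.
0–5 s: |Δx| = |7 − 0| = 7 m
5–9 s: |Δx| = |11 − 7| = 4 m
9–12 s: |Δx| = |7 − 11| = 4 m
Total path = 15 m; average speed = 15/12 = 1.25 m/s.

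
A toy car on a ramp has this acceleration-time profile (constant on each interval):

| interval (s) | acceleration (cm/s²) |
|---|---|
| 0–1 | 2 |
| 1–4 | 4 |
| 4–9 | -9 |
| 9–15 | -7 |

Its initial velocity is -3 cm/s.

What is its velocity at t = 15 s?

-76 cm/s

Δv equals the area under the a-t graph; then v = v₀ + Δv.
0–1 s: 2 × 1 = 2 cm/s
1–4 s: 4 × 3 = 12 cm/s
4–9 s: -9 × 5 = -45 cm/s
9–15 s: -7 × 6 = -42 cm/s
Δv = -73 cm/s, so v(15) = -3 + (-73) = -76 cm/s.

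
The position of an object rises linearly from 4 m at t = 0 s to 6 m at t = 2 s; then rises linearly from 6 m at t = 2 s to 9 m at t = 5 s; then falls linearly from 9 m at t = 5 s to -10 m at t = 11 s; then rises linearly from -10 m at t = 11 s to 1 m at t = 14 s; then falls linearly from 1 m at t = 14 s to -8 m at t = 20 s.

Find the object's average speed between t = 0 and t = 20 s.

Average speed = (total path length)/(elapsed time); on a piecewise-linear x-t graph the path length is Σ|Δx|.
0–2 s: |Δx| = |6 − 4| = 2 m
2–5 s: |Δx| = |9 − 6| = 3 m
5–11 s: |Δx| = |-10 − 9| = 19 m
11–14 s: |Δx| = |1 − -10| = 11 m
14–20 s: |Δx| = |-8 − 1| = 9 m
Total path = 44 m; average speed = 44/20 = 2.2 m/s.

2.2 m/s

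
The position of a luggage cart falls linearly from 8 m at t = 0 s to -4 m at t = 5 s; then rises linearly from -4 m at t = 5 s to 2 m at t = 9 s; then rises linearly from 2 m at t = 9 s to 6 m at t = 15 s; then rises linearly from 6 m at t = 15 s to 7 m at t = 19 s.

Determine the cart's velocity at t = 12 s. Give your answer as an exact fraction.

Velocity is the slope of the x-t graph on 9–15 s: (6 − 2)/(15 − 9) = 2/3 m/s.

2/3 m/s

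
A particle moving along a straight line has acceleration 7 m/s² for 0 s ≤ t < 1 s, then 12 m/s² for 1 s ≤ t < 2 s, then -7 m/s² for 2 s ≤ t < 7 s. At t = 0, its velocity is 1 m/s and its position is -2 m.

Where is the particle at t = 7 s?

29 m

On each constant-a segment, Δv = aΔt and Δx = v₀Δt + ½aΔt²; chain segment to segment.
0–1 s: v starts 1 m/s; Δx = 1·1 + ½·7·1² = 4.5 m; v ends 8 m/s.
1–2 s: v starts 8 m/s; Δx = 8·1 + ½·12·1² = 14 m; v ends 20 m/s.
2–7 s: v starts 20 m/s; Δx = 20·5 + ½·-7·5² = 12.5 m; v ends -15 m/s.
x(7) = -2 + Σ Δx = 29 m.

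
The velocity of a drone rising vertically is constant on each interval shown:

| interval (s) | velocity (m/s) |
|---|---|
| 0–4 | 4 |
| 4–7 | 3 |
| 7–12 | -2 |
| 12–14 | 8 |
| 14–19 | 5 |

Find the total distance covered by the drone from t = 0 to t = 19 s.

76 m

Total distance travelled is ∫|v| dt — sum the magnitudes of each area piece.
0–4 s: |4| × 4 = 16 m
4–7 s: |3| × 3 = 9 m
7–12 s: |-2| × 5 = 10 m
12–14 s: |8| × 2 = 16 m
14–19 s: |5| × 5 = 25 m
Total distance = 76 m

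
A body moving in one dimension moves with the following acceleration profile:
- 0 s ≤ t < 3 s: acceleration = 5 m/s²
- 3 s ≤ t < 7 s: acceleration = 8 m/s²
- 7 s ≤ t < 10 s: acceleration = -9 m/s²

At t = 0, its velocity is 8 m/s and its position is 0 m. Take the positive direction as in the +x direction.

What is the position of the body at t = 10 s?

327 m

On each constant-a segment, Δv = aΔt and Δx = v₀Δt + ½aΔt²; chain segment to segment.
0–3 s: v starts 8 m/s; Δx = 8·3 + ½·5·3² = 46.5 m; v ends 23 m/s.
3–7 s: v starts 23 m/s; Δx = 23·4 + ½·8·4² = 156 m; v ends 55 m/s.
7–10 s: v starts 55 m/s; Δx = 55·3 + ½·-9·3² = 124.5 m; v ends 28 m/s.
x(10) = 0 + Σ Δx = 327 m.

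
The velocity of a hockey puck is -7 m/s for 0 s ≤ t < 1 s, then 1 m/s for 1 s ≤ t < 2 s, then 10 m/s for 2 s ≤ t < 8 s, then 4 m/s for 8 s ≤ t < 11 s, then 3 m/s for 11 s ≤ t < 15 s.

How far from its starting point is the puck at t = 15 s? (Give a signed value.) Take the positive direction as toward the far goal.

78 m

Displacement is the signed area under the v-t curve.
0–1 s: -7 × 1 = -7 m
1–2 s: 1 × 1 = 1 m
2–8 s: 10 × 6 = 60 m
8–11 s: 4 × 3 = 12 m
11–15 s: 3 × 4 = 12 m
Net displacement = 78 m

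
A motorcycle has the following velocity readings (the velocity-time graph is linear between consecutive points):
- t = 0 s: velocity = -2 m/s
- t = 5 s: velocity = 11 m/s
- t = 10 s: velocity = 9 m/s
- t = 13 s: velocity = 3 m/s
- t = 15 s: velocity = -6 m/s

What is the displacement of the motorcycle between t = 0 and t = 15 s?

Net displacement equals the area under the velocity-time graph (areas below the axis count negative).
0–5 s: ½(-2 + 11)(5) = 22.5 m
5–10 s: ½(11 + 9)(5) = 50 m
10–13 s: ½(9 + 3)(3) = 18 m
13–15 s: ½(3 + -6)(2) = -3 m
Net displacement = 87.5 m

87.5 m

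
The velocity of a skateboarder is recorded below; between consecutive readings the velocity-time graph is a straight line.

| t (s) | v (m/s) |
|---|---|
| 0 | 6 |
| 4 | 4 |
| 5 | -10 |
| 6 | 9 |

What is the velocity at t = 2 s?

5 m/s

On 0–4 s the graph is linear from 6 to 4 m/s: v(2) = 6 + (4 − 6)·(2 − 0)/(4 − 0) = 5 m/s.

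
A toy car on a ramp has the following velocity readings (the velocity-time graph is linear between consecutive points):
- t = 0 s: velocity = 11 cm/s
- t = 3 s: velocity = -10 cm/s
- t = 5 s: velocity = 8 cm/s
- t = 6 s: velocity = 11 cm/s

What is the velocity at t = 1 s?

On 0–3 s the graph is linear from 11 to -10 cm/s: v(1) = 11 + (-10 − 11)·(1 − 0)/(3 − 0) = 4 cm/s.

4 cm/s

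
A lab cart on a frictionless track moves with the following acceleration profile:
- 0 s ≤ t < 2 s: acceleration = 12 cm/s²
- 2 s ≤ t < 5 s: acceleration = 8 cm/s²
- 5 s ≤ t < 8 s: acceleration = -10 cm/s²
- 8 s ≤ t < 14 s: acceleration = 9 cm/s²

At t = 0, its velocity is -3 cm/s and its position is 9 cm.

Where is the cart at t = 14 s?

On each constant-a segment, Δv = aΔt and Δx = v₀Δt + ½aΔt²; chain segment to segment.
0–2 s: v starts -3 cm/s; Δx = -3·2 + ½·12·2² = 18 cm; v ends 21 cm/s.
2–5 s: v starts 21 cm/s; Δx = 21·3 + ½·8·3² = 99 cm; v ends 45 cm/s.
5–8 s: v starts 45 cm/s; Δx = 45·3 + ½·-10·3² = 90 cm; v ends 15 cm/s.
8–14 s: v starts 15 cm/s; Δx = 15·6 + ½·9·6² = 252 cm; v ends 69 cm/s.
x(14) = 9 + Σ Δx = 468 cm.

468 cm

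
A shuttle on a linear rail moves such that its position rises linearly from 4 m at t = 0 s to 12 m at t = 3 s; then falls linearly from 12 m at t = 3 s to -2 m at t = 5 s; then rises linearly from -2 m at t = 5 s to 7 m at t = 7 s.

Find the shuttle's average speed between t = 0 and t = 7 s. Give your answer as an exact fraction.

Average speed = (total path length)/(elapsed time); on a piecewise-linear x-t graph the path length is Σ|Δx|.
0–3 s: |Δx| = |12 − 4| = 8 m
3–5 s: |Δx| = |-2 − 12| = 14 m
5–7 s: |Δx| = |7 − -2| = 9 m
Total path = 31 m; average speed = 31/7 = 31/7 m/s.

31/7 m/s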